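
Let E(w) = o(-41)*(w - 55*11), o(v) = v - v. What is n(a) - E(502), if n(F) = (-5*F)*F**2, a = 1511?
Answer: -17248979155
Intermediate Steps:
o(v) = 0
n(F) = -5*F**3
E(w) = 0 (E(w) = 0*(w - 55*11) = 0*(w - 605) = 0*(-605 + w) = 0)
n(a) - E(502) = -5*1511**3 - 1*0 = -5*3449795831 + 0 = -17248979155 + 0 = -17248979155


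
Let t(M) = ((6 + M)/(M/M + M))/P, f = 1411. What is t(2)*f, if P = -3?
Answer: -11288/9 ≈ -1254.2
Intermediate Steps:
t(M) = -(6 + M)/(3*(1 + M)) (t(M) = ((6 + M)/(M/M + M))/(-3) = ((6 + M)/(1 + M))*(-⅓) = -(6 + M)/(3*(1 + M)))
t(2)*f = ((-6 - 1*2)/(3*(1 + 2)))*1411 = ((⅓)*(-6 - 2)/3)*1411 = ((⅓)*(⅓)*(-8))*1411 = -8/9*1411 = -11288/9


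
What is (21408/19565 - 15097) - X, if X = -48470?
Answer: 652964153/19565 ≈ 33374.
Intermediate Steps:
(21408/19565 - 15097) - X = (21408/19565 - 15097) - 1*(-48470) = (21408*(1/19565) - 15097) + 48470 = (21408/19565 - 15097) + 48470 = -295351397/19565 + 48470 = 652964153/19565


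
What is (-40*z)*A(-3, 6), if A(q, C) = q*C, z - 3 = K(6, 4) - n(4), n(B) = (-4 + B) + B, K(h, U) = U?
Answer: 2160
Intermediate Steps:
n(B) = -4 + 2*B
z = 3 (z = 3 + (4 - (-4 + 2*4)) = 3 + (4 - (-4 + 8)) = 3 + (4 - 1*4) = 3 + (4 - 4) = 3 + 0 = 3)
A(q, C) = C*q
(-40*z)*A(-3, 6) = (-40*3)*(6*(-3)) = -120*(-18) = 2160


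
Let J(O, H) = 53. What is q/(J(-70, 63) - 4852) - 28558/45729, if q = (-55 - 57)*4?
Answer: -116563250/219453471 ≈ -0.53115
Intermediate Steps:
q = -448 (q = -112*4 = -448)
q/(J(-70, 63) - 4852) - 28558/45729 = -448/(53 - 4852) - 28558/45729 = -448/(-4799) - 28558*1/45729 = -448*(-1/4799) - 28558/45729 = 448/4799 - 28558/45729 = -116563250/219453471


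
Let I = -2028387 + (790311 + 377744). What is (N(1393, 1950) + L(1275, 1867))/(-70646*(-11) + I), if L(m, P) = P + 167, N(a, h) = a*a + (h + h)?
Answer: -1946383/83226 ≈ -23.387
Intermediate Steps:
N(a, h) = a**2 + 2*h
L(m, P) = 167 + P
I = -860332 (I = -2028387 + 1168055 = -860332)
(N(1393, 1950) + L(1275, 1867))/(-70646*(-11) + I) = ((1393**2 + 2*1950) + (167 + 1867))/(-70646*(-11) - 860332) = ((1940449 + 3900) + 2034)/(777106 - 860332) = (1944349 + 2034)/(-83226) = 1946383*(-1/83226) = -1946383/83226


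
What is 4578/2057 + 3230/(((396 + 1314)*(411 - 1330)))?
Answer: 37829669/17013447 ≈ 2.2235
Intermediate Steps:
4578/2057 + 3230/(((396 + 1314)*(411 - 1330))) = 4578*(1/2057) + 3230/((1710*(-919))) = 4578/2057 + 3230/(-1571490) = 4578/2057 + 3230*(-1/1571490) = 4578/2057 - 17/8271 = 37829669/17013447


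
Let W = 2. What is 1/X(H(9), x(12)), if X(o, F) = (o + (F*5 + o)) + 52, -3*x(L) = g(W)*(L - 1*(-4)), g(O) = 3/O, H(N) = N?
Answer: 1/30 ≈ 0.033333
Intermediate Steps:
x(L) = -2 - L/2 (x(L) = -3/2*(L - 1*(-4))/3 = -3*(1/2)*(L + 4)/3 = -(4 + L)/2 = -(6 + 3*L/2)/3 = -2 - L/2)
X(o, F) = 52 + 2*o + 5*F (X(o, F) = (o + (5*F + o)) + 52 = (o + (o + 5*F)) + 52 = (2*o + 5*F) + 52 = 52 + 2*o + 5*F)
1/X(H(9), x(12)) = 1/(52 + 2*9 + 5*(-2 - 1/2*12)) = 1/(52 + 18 + 5*(-2 - 6)) = 1/(52 + 18 + 5*(-8)) = 1/(52 + 18 - 40) = 1/30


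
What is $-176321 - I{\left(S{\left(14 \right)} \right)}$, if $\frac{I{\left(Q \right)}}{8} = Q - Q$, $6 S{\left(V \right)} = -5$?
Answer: $-176321$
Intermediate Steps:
$S{\left(V \right)} = - \frac{5}{6}$ ($S{\left(V \right)} = \frac{1}{6} \left(-5\right) = - \frac{5}{6}$)
$I{\left(Q \right)} = 0$ ($I{\left(Q \right)} = 8 \left(Q - Q\right) = 8 \cdot 0 = 0$)
$-176321 - I{\left(S{\left(14 \right)} \right)} = -176321 - 0 = -176321 + 0 = -176321$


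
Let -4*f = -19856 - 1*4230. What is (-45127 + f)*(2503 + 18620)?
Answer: -1652050953/2 ≈ -8.2603e+8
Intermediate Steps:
f = 12043/2 (f = -(-19856 - 1*4230)/4 = -(-19856 - 4230)/4 = -1/4*(-24086) = 12043/2 ≈ 6021.5)
(-45127 + f)*(2503 + 18620) = (-45127 + 12043/2)*(2503 + 18620) = -78211/2*21123 = -1652050953/2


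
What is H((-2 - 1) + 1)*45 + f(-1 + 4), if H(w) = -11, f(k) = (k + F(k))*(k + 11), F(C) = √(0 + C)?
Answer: -453 + 14*√3 ≈ -428.75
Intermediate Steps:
F(C) = √C
f(k) = (11 + k)*(k + √k) (f(k) = (k + √k)*(k + 11) = (k + √k)*(11 + k) = (11 + k)*(k + √k))
H((-2 - 1) + 1)*45 + f(-1 + 4) = -11*45 + ((-1 + 4)² + (-1 + 4)^(3/2) + 11*(-1 + 4) + 11*√(-1 + 4)) = -495 + (3² + 3^(3/2) + 11*3 + 11*√3) = -495 + (9 + 3*√3 + 33 + 11*√3) = -495 + (42 + 14*√3) = -453 + 14*√3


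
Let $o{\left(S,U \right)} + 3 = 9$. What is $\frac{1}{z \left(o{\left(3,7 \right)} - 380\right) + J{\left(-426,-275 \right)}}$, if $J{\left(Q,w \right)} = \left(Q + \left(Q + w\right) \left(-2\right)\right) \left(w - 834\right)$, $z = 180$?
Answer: $- \frac{1}{1149704} \approx -8.6979 \cdot 10^{-7}$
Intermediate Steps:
$o{\left(S,U \right)} = 6$ ($o{\left(S,U \right)} = -3 + 9 = 6$)
$J{\left(Q,w \right)} = \left(-834 + w\right) \left(- Q - 2 w\right)$ ($J{\left(Q,w \right)} = \left(Q - \left(2 Q + 2 w\right)\right) \left(-834 + w\right) = \left(- Q - 2 w\right) \left(-834 + w\right) = \left(-834 + w\right) \left(- Q - 2 w\right)$)
$\frac{1}{z \left(o{\left(3,7 \right)} - 380\right) + J{\left(-426,-275 \right)}} = \frac{1}{180 \left(6 - 380\right) + \left(- 2 \left(-275\right)^{2} + 834 \left(-426\right) + 1668 \left(-275\right) - \left(-426\right) \left(-275\right)\right)} = \frac{1}{180 \left(-374\right) - 1082384} = \frac{1}{-67320 - 1082384} = \frac{1}{-1149704} = - \frac{1}{1149704}$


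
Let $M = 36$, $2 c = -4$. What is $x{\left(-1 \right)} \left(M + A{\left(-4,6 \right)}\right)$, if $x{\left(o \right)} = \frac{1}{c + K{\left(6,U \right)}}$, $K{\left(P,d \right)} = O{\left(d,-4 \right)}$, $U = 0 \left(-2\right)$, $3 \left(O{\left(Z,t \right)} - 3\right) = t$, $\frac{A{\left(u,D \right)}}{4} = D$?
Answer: $-180$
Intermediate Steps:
$c = -2$ ($c = \frac{1}{2} \left(-4\right) = -2$)
$A{\left(u,D \right)} = 4 D$
$O{\left(Z,t \right)} = 3 + \frac{t}{3}$
$U = 0$
$K{\left(P,d \right)} = \frac{5}{3}$ ($K{\left(P,d \right)} = 3 + \frac{1}{3} \left(-4\right) = 3 - \frac{4}{3} = \frac{5}{3}$)
$x{\left(o \right)} = -3$ ($x{\left(o \right)} = \frac{1}{-2 + \frac{5}{3}} = \frac{1}{- \frac{1}{3}} = -3$)
$x{\left(-1 \right)} \left(M + A{\left(-4,6 \right)}\right) = - 3 \left(36 + 4 \cdot 6\right) = - 3 \left(36 + 24\right) = \left(-3\right) 60 = -180$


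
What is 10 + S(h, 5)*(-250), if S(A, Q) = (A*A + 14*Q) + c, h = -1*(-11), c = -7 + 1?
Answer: -46240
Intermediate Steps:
c = -6
h = 11
S(A, Q) = -6 + A² + 14*Q (S(A, Q) = (A*A + 14*Q) - 6 = (A² + 14*Q) - 6 = -6 + A² + 14*Q)
10 + S(h, 5)*(-250) = 10 + (-6 + 11² + 14*5)*(-250) = 10 + (-6 + 121 + 70)*(-250) = 10 + 185*(-250) = 10 - 46250 = -46240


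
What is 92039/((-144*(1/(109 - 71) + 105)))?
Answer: -1748741/287352 ≈ -6.0857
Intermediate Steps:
92039/((-144*(1/(109 - 71) + 105))) = 92039/((-144*(1/38 + 105))) = 92039/((-144*3991/38)) = 92039/(-287352/19) = 92039*(-19/287352) = -1748741/287352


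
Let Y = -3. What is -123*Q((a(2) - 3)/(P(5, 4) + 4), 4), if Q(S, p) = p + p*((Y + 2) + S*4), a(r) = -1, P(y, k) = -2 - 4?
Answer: -3936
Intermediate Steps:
P(y, k) = -6
Q(S, p) = p + p*(-1 + 4*S) (Q(S, p) = p + p*((-3 + 2) + S*4) = p + p*(-1 + 4*S))
-123*Q((a(2) - 3)/(P(5, 4) + 4), 4) = -492*(-1 - 3)/(-6 + 4)*4 = -492*(-4/(-2))*4 = -492*(-4*(-½))*4 = -492*2*4 = -123*32 = -3936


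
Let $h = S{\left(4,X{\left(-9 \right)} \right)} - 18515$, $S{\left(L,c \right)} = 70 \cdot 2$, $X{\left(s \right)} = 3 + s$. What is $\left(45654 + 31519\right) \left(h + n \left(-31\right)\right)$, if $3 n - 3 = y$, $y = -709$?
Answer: $- \frac{2565153347}{3} \approx -8.5505 \cdot 10^{8}$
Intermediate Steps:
$n = - \frac{706}{3}$ ($n = 1 + \frac{1}{3} \left(-709\right) = 1 - \frac{709}{3} = - \frac{706}{3} \approx -235.33$)
$S{\left(L,c \right)} = 140$
$h = -18375$ ($h = 140 - 18515 = -18375$)
$\left(45654 + 31519\right) \left(h + n \left(-31\right)\right) = \left(45654 + 31519\right) \left(-18375 - - \frac{21886}{3}\right) = 77173 \left(-18375 + \frac{21886}{3}\right) = 77173 \left(- \frac{33239}{3}\right) = - \frac{2565153347}{3}$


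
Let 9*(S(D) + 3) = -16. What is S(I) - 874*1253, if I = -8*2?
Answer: -9856141/9 ≈ -1.0951e+6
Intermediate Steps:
I = -16
S(D) = -43/9 (S(D) = -3 + (1/9)*(-16) = -3 - 16/9 = -43/9)
S(I) - 874*1253 = -43/9 - 874*1253 = -43/9 - 1095122 = -9856141/9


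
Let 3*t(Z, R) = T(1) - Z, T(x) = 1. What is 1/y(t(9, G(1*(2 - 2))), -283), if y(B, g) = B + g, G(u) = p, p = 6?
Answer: -3/857 ≈ -0.0035006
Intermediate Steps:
G(u) = 6
t(Z, R) = 1/3 - Z/3 (t(Z, R) = (1 - Z)/3 = 1/3 - Z/3)
1/y(t(9, G(1*(2 - 2))), -283) = 1/((1/3 - 1/3*9) - 283) = 1/((1/3 - 3) - 283) = 1/(-8/3 - 283) = 1/(-857/3) = -3/857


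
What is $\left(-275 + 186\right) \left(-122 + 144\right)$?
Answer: $-1958$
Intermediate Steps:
$\left(-275 + 186\right) \left(-122 + 144\right) = \left(-89\right) 22 = -1958$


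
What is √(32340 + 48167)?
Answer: 7*√1643 ≈ 283.74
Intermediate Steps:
√(32340 + 48167) = √80507 = 7*√1643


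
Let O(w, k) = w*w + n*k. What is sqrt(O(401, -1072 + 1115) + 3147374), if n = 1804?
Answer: sqrt(3385747) ≈ 1840.0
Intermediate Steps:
O(w, k) = w**2 + 1804*k (O(w, k) = w*w + 1804*k = w**2 + 1804*k)
sqrt(O(401, -1072 + 1115) + 3147374) = sqrt((401**2 + 1804*(-1072 + 1115)) + 3147374) = sqrt((160801 + 1804*43) + 3147374) = sqrt((160801 + 77572) + 3147374) = sqrt(238373 + 3147374) = sqrt(3385747)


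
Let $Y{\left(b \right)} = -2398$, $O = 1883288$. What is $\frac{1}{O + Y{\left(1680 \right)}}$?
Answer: $\frac{1}{1880890} \approx 5.3166 \cdot 10^{-7}$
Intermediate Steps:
$\frac{1}{O + Y{\left(1680 \right)}} = \frac{1}{1883288 - 2398} = \frac{1}{1880890}$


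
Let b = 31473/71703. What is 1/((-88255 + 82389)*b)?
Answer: -7967/20513402 ≈ -0.00038838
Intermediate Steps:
b = 3497/7967 (b = 31473*(1/71703) = 3497/7967 ≈ 0.43894)
1/((-88255 + 82389)*b) = 1/((-88255 + 82389)*(3497/7967)) = (7967/3497)/(-5866) = -1/5866*7967/3497 = -7967/20513402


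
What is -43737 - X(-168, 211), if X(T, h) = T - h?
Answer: -43358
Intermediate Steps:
-43737 - X(-168, 211) = -43737 - (-168 - 1*211) = -43737 - (-168 - 211) = -43737 - 1*(-379) = -43737 + 379 = -43358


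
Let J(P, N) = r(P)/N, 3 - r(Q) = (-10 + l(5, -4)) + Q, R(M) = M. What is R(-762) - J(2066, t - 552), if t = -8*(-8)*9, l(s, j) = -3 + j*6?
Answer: -8131/12 ≈ -677.58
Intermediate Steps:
l(s, j) = -3 + 6*j
r(Q) = 40 - Q (r(Q) = 3 - ((-10 + (-3 + 6*(-4))) + Q) = 3 - ((-10 + (-3 - 24)) + Q) = 3 - ((-10 - 27) + Q) = 3 - (-37 + Q) = 3 + (37 - Q) = 40 - Q)
t = 576 (t = 64*9 = 576)
J(P, N) = (40 - P)/N
R(-762) - J(2066, t - 552) = -762 - (40 - 1*2066)/(576 - 552) = -762 - (40 - 2066)/24 = -762 - (-2026)/24 = -762 - 1*(-1013/12) = -762 + 1013/12 = -8131/12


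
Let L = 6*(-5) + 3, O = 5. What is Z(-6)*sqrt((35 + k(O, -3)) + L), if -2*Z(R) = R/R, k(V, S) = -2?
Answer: -sqrt(6)/2 ≈ -1.2247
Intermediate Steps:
Z(R) = -1/2 (Z(R) = -R/(2*R) = -1/2*1 = -1/2)
L = -27 (L = -30 + 3 = -27)
Z(-6)*sqrt((35 + k(O, -3)) + L) = -sqrt((35 - 2) - 27)/2 = -sqrt(33 - 27)/2 = -sqrt(6)/2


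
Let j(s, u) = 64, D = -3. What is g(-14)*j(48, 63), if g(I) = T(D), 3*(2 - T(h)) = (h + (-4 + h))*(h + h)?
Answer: -1152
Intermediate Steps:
T(h) = 2 - 2*h*(-4 + 2*h)/3 (T(h) = 2 - (h + (-4 + h))*(h + h)/3 = 2 - (-4 + 2*h)*2*h/3 = 2 - 2*h*(-4 + 2*h)/3)
g(I) = -18 (g(I) = 2 - 4/3*(-3)² + (8/3)*(-3) = 2 - 4/3*9 - 8 = 2 - 12 - 8 = -18)
g(-14)*j(48, 63) = -18*64 = -1152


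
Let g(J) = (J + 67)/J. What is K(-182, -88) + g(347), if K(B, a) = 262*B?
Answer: -16545934/347 ≈ -47683.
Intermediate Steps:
g(J) = (67 + J)/J
K(-182, -88) + g(347) = 262*(-182) + (67 + 347)/347 = -47684 + (1/347)*414 = -47684 + 414/347 = -16545934/347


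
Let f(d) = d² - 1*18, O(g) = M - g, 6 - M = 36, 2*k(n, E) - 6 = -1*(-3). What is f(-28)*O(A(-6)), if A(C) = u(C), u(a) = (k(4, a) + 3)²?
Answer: -132135/2 ≈ -66068.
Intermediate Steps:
k(n, E) = 9/2 (k(n, E) = 3 + (-1*(-3))/2 = 3 + (½)*3 = 3 + 3/2 = 9/2)
u(a) = 225/4 (u(a) = (9/2 + 3)² = (15/2)² = 225/4)
A(C) = 225/4
M = -30 (M = 6 - 1*36 = 6 - 36 = -30)
O(g) = -30 - g
f(d) = -18 + d² (f(d) = d² - 18 = -18 + d²)
f(-28)*O(A(-6)) = (-18 + (-28)²)*(-30 - 1*225/4) = (-18 + 784)*(-30 - 225/4) = 766*(-345/4) = -132135/2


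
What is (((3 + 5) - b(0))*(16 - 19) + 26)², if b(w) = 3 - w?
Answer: 121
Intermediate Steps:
(((3 + 5) - b(0))*(16 - 19) + 26)² = (((3 + 5) - (3 - 1*0))*(16 - 19) + 26)² = ((8 - (3 + 0))*(-3) + 26)² = ((8 - 1*3)*(-3) + 26)² = ((8 - 3)*(-3) + 26)² = (5*(-3) + 26)² = (-15 + 26)² = 11² = 121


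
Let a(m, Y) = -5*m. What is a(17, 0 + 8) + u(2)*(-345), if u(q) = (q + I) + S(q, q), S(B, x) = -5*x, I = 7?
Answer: 260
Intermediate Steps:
u(q) = 7 - 4*q (u(q) = (q + 7) - 5*q = (7 + q) - 5*q = 7 - 4*q)
a(m, Y) = -5*m
a(17, 0 + 8) + u(2)*(-345) = -5*17 + (7 - 4*2)*(-345) = -85 + (7 - 8)*(-345) = -85 - 1*(-345) = -85 + 345 = 260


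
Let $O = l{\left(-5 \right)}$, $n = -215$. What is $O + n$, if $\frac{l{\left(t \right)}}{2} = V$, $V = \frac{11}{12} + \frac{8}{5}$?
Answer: $- \frac{6299}{30} \approx -209.97$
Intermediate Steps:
$V = \frac{151}{60}$ ($V = 11 \cdot \frac{1}{12} + 8 \cdot \frac{1}{5} = \frac{11}{12} + \frac{8}{5} = \frac{151}{60} \approx 2.5167$)
$l{\left(t \right)} = \frac{151}{30}$ ($l{\left(t \right)} = 2 \cdot \frac{151}{60} = \frac{151}{30}$)
$O = \frac{151}{30} \approx 5.0333$
$O + n = \frac{151}{30} - 215 = - \frac{6299}{30}$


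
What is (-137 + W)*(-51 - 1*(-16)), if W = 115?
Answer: 770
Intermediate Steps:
(-137 + W)*(-51 - 1*(-16)) = (-137 + 115)*(-51 - 1*(-16)) = -22*(-51 + 16) = -22*(-35) = 770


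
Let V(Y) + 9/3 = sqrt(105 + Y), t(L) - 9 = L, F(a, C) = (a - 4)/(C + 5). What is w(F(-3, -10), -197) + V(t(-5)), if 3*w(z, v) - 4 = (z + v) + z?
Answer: -332/5 + sqrt(109) ≈ -55.960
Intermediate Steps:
F(a, C) = (-4 + a)/(5 + C)
t(L) = 9 + L
V(Y) = -3 + sqrt(105 + Y)
w(z, v) = 4/3 + v/3 + 2*z/3 (w(z, v) = 4/3 + ((z + v) + z)/3 = 4/3 + ((v + z) + z)/3 = 4/3 + (v + 2*z)/3 = 4/3 + (v/3 + 2*z/3) = 4/3 + v/3 + 2*z/3)
w(F(-3, -10), -197) + V(t(-5)) = (4/3 + (1/3)*(-197) + 2*((-4 - 3)/(5 - 10))/3) + (-3 + sqrt(105 + (9 - 5))) = (4/3 - 197/3 + 2*(-7/(-5))/3) + (-3 + sqrt(105 + 4)) = (4/3 - 197/3 + 2*(-1/5*(-7))/3) + (-3 + sqrt(109)) = (4/3 - 197/3 + (2/3)*(7/5)) + (-3 + sqrt(109)) = (4/3 - 197/3 + 14/15) + (-3 + sqrt(109)) = -317/5 + (-3 + sqrt(109)) = -332/5 + sqrt(109)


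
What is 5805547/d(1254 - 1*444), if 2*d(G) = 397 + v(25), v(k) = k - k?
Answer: 11611094/397 ≈ 29247.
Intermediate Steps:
v(k) = 0
d(G) = 397/2 (d(G) = (397 + 0)/2 = (½)*397 = 397/2)
5805547/d(1254 - 1*444) = 5805547/(397/2) = 5805547*(2/397) = 11611094/397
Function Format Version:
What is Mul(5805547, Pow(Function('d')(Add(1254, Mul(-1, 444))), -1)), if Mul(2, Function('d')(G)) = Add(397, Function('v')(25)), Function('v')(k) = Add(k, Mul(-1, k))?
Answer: Rational(11611094, 397) ≈ 29247.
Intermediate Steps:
Function('v')(k) = 0
Function('d')(G) = Rational(397, 2) (Function('d')(G) = Mul(Rational(1, 2), Add(397, 0)) = Mul(Rational(1, 2), 397) = Rational(397, 2))
Mul(5805547, Pow(Function('d')(Add(1254, Mul(-1, 444))), -1)) = Mul(5805547, Pow(Rational(397, 2), -1)) = Mul(5805547, Rational(2, 397)) = Rational(11611094, 397)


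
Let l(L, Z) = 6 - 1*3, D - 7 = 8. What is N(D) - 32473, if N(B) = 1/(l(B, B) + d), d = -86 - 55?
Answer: -4481275/138 ≈ -32473.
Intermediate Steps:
d = -141
D = 15 (D = 7 + 8 = 15)
l(L, Z) = 3 (l(L, Z) = 6 - 3 = 3)
N(B) = -1/138 (N(B) = 1/(3 - 141) = 1/(-138) = -1/138)
N(D) - 32473 = -1/138 - 32473 = -4481275/138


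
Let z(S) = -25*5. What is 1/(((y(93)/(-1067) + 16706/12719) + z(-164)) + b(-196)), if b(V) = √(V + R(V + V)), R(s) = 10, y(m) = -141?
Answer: -11377921780304156/1422920573245854965 - 184176736595929*I*√186/2845841146491709930 ≈ -0.0079962 - 0.00088263*I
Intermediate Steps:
z(S) = -125
b(V) = √(10 + V) (b(V) = √(V + 10) = √(10 + V))
1/(((y(93)/(-1067) + 16706/12719) + z(-164)) + b(-196)) = 1/(((-141/(-1067) + 16706/12719) - 125) + √(10 - 196)) = 1/(((-141*(-1/1067) + 16706*(1/12719)) - 125) + √(-186)) = 1/(((141/1067 + 16706/12719) - 125) + I*√186) = 1/((19618681/13571173 - 125) + I*√186) = 1/(-1676777944/13571173 + I*√186)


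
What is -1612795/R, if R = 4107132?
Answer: -1612795/4107132 ≈ -0.39268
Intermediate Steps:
-1612795/R = -1612795/4107132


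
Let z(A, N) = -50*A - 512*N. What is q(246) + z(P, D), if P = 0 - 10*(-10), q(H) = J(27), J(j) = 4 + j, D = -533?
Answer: 267927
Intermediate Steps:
q(H) = 31 (q(H) = 4 + 27 = 31)
P = 100 (P = 0 + 100 = 100)
z(A, N) = -512*N - 50*A
q(246) + z(P, D) = 31 + (-512*(-533) - 50*100) = 31 + (272896 - 5000) = 31 + 267896 = 267927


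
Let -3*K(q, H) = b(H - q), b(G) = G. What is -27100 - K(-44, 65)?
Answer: -81191/3 ≈ -27064.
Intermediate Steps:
K(q, H) = -H/3 + q/3 (K(q, H) = -(H - q)/3 = -H/3 + q/3)
-27100 - K(-44, 65) = -27100 - (-⅓*65 + (⅓)*(-44)) = -27100 - (-65/3 - 44/3) = -27100 - 1*(-109/3) = -27100 + 109/3 = -81191/3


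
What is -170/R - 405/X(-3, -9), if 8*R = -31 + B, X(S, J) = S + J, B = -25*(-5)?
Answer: 3625/188 ≈ 19.282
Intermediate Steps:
B = 125
X(S, J) = J + S
R = 47/4 (R = (-31 + 125)/8 = (1/8)*94 = 47/4 ≈ 11.750)
-170/R - 405/X(-3, -9) = -170/47/4 - 405/(-9 - 3) = -170*4/47 - 405/(-12) = -680/47 - 405*(-1/12) = -680/47 + 135/4 = 3625/188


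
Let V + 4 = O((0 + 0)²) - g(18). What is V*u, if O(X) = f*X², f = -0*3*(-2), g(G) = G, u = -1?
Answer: 22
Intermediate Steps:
f = 0 (f = -2*0*(-2) = 0*(-2) = 0)
O(X) = 0 (O(X) = 0*X² = 0)
V = -22 (V = -4 + (0 - 1*18) = -4 + (0 - 18) = -4 - 18 = -22)
V*u = -22*(-1) = 22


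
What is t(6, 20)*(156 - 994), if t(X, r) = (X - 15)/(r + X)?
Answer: 3771/13 ≈ 290.08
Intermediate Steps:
t(X, r) = (-15 + X)/(X + r)
t(6, 20)*(156 - 994) = ((-15 + 6)/(6 + 20))*(156 - 994) = (-9/26)*(-838) = ((1/26)*(-9))*(-838) = -9/26*(-838) = 3771/13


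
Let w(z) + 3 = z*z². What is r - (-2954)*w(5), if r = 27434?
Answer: 387822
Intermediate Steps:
w(z) = -3 + z³ (w(z) = -3 + z*z² = -3 + z³)
r - (-2954)*w(5) = 27434 - (-2954)*(-3 + 5³) = 27434 - (-2954)*(-3 + 125) = 27434 - (-2954)*122 = 27434 - 1*(-360388) = 27434 + 360388 = 387822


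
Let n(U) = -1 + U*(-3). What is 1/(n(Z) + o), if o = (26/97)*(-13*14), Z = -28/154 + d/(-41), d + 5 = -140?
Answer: -43747/2618162 ≈ -0.016709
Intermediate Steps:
d = -145 (d = -5 - 140 = -145)
Z = 1513/451 (Z = -28/154 - 145/(-41) = -28*1/154 - 145*(-1/41) = -2/11 + 145/41 = 1513/451 ≈ 3.3548)
n(U) = -1 - 3*U
o = -4732/97 (o = (26*(1/97))*(-182) = (26/97)*(-182) = -4732/97 ≈ -48.784)
1/(n(Z) + o) = 1/((-1 - 3*1513/451) - 4732/97) = 1/((-1 - 4539/451) - 4732/97) = 1/(-4990/451 - 4732/97) = 1/(-2618162/43747) = -43747/2618162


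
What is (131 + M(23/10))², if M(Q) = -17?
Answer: 12996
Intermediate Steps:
(131 + M(23/10))² = (131 - 17)² = 114² = 12996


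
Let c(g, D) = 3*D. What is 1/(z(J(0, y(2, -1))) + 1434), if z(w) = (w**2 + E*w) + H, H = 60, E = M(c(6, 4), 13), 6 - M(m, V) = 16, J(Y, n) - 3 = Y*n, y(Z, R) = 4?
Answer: 1/1473 ≈ 0.00067889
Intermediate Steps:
J(Y, n) = 3 + Y*n
M(m, V) = -10 (M(m, V) = 6 - 1*16 = 6 - 16 = -10)
E = -10
z(w) = 60 + w**2 - 10*w (z(w) = (w**2 - 10*w) + 60 = 60 + w**2 - 10*w)
1/(z(J(0, y(2, -1))) + 1434) = 1/((60 + (3 + 0*4)**2 - 10*(3 + 0*4)) + 1434) = 1/((60 + (3 + 0)**2 - 10*(3 + 0)) + 1434) = 1/((60 + 3**2 - 10*3) + 1434) = 1/((60 + 9 - 30) + 1434) = 1/(39 + 1434) = 1/1473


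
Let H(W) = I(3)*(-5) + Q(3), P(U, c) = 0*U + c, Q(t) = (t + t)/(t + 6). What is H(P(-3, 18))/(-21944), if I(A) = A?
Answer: 43/65832 ≈ 0.00065318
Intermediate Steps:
Q(t) = 2*t/(6 + t) (Q(t) = (2*t)/(6 + t) = 2*t/(6 + t))
P(U, c) = c (P(U, c) = 0 + c = c)
H(W) = -43/3 (H(W) = 3*(-5) + 2*3/(6 + 3) = -15 + 2*3/9 = -15 + 2*3*(⅑) = -15 + ⅔ = -43/3)
H(P(-3, 18))/(-21944) = -43/3/(-21944) = -43/3*(-1/21944) = 43/65832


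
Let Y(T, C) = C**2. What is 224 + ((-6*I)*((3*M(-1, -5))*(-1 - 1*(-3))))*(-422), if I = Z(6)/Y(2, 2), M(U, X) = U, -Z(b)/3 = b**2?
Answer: 410408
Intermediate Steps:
Z(b) = -3*b**2
I = -27 (I = (-3*6**2)/(2**2) = -3*36/4 = -108*1/4 = -27)
224 + ((-6*I)*((3*M(-1, -5))*(-1 - 1*(-3))))*(-422) = 224 + ((-6*(-27))*((3*(-1))*(-1 - 1*(-3))))*(-422) = 224 + (162*(-3*(-1 + 3)))*(-422) = 224 + (162*(-3*2))*(-422) = 224 + (162*(-6))*(-422) = 224 - 972*(-422) = 224 + 410184 = 410408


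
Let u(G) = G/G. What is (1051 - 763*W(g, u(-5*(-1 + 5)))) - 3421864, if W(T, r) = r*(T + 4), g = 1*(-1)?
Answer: -3423102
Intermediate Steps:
g = -1
u(G) = 1
W(T, r) = r*(4 + T)
(1051 - 763*W(g, u(-5*(-1 + 5)))) - 3421864 = (1051 - 763*(4 - 1)) - 3421864 = (1051 - 763*3) - 3421864 = (1051 - 2289) - 3421864 = -1238 - 3421864 = -3423102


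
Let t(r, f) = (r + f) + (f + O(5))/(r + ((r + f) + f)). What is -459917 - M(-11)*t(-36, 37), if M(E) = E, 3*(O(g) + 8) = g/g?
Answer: -1379234/3 ≈ -4.5974e+5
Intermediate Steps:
O(g) = -23/3 (O(g) = -8 + (g/g)/3 = -8 + (⅓)*1 = -8 + ⅓ = -23/3)
t(r, f) = f + r + (-23/3 + f)/(2*f + 2*r) (t(r, f) = (r + f) + (f - 23/3)/(r + ((r + f) + f)) = (f + r) + (-23/3 + f)/(r + ((f + r) + f)) = (f + r) + (-23/3 + f)/(r + (r + 2*f)) = (f + r) + (-23/3 + f)/(2*f + 2*r) = f + r + (-23/3 + f)/(2*f + 2*r))
-459917 - M(-11)*t(-36, 37) = -459917 - (-11)*(-23/6 + 37² + (-36)² + (½)*37 + 2*37*(-36))/(37 - 36) = -459917 - (-11)*(-23/6 + 1369 + 1296 + 37/2 - 2664)/1 = -459917 - (-11)*1*(47/3) = -459917 - (-11)*47/3 = -459917 - 1*(-517/3) = -459917 + 517/3 = -1379234/3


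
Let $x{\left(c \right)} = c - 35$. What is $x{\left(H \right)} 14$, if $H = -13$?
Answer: $-672$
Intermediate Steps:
$x{\left(c \right)} = -35 + c$
$x{\left(H \right)} 14 = \left(-35 - 13\right) 14 = \left(-48\right) 14 = -672$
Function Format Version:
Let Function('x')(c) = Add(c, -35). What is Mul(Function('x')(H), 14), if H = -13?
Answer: -672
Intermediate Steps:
Function('x')(c) = Add(-35, c)
Mul(Function('x')(H), 14) = Mul(Add(-35, -13), 14) = Mul(-48, 14) = -672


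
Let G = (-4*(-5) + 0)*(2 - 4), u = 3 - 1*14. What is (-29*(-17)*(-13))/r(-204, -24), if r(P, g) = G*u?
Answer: -6409/440 ≈ -14.566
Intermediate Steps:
u = -11 (u = 3 - 14 = -11)
G = -40 (G = (20 + 0)*(-2) = 20*(-2) = -40)
r(P, g) = 440 (r(P, g) = -40*(-11) = 440)
(-29*(-17)*(-13))/r(-204, -24) = (-29*(-17)*(-13))/440 = (493*(-13))*(1/440) = -6409*1/440 = -6409/440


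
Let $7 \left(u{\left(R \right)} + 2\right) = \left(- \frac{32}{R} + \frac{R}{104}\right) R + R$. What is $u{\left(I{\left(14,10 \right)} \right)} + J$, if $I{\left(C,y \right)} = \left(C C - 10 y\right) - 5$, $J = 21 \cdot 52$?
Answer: $\frac{62149}{56} \approx 1109.8$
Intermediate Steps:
$J = 1092$
$I{\left(C,y \right)} = -5 + C^{2} - 10 y$ ($I{\left(C,y \right)} = \left(C^{2} - 10 y\right) - 5 = -5 + C^{2} - 10 y$)
$u{\left(R \right)} = -2 + \frac{R}{7} + \frac{R \left(- \frac{32}{R} + \frac{R}{104}\right)}{7}$ ($u{\left(R \right)} = -2 + \frac{\left(- \frac{32}{R} + \frac{R}{104}\right) R + R}{7} = -2 + \frac{R \left(- \frac{32}{R} + \frac{R}{104}\right) + R}{7} = -2 + \frac{R + R \left(- \frac{32}{R} + \frac{R}{104}\right)}{7} = -2 + \left(\frac{R}{7} + \frac{R \left(- \frac{32}{R} + \frac{R}{104}\right)}{7}\right) = -2 + \frac{R}{7} + \frac{R \left(- \frac{32}{R} + \frac{R}{104}\right)}{7}$)
$u{\left(I{\left(14,10 \right)} \right)} + J = \left(- \frac{46}{7} + \frac{-5 + 14^{2} - 100}{7} + \frac{\left(-5 + 14^{2} - 100\right)^{2}}{728}\right) + 1092 = \left(- \frac{46}{7} + \frac{-5 + 196 - 100}{7} + \frac{\left(-5 + 196 - 100\right)^{2}}{728}\right) + 1092 = \left(- \frac{46}{7} + \frac{1}{7} \cdot 91 + \frac{91^{2}}{728}\right) + 1092 = \left(- \frac{46}{7} + 13 + \frac{1}{728} \cdot 8281\right) + 1092 = \left(- \frac{46}{7} + 13 + \frac{91}{8}\right) + 1092 = \frac{997}{56} + 1092 = \frac{62149}{56}$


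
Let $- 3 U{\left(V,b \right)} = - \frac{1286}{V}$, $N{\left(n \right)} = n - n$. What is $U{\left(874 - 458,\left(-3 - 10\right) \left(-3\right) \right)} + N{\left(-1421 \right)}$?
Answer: $\frac{643}{624} \approx 1.0304$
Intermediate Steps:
$N{\left(n \right)} = 0$
$U{\left(V,b \right)} = \frac{1286}{3 V}$ ($U{\left(V,b \right)} = - \frac{\left(-1286\right) \frac{1}{V}}{3} = \frac{1286}{3 V}$)
$U{\left(874 - 458,\left(-3 - 10\right) \left(-3\right) \right)} + N{\left(-1421 \right)} = \frac{1286}{3 \left(874 - 458\right)} + 0 = \frac{1286}{3 \cdot 416} + 0 = \frac{1286}{3} \cdot \frac{1}{416} + 0 = \frac{643}{624} + 0 = \frac{643}{624}$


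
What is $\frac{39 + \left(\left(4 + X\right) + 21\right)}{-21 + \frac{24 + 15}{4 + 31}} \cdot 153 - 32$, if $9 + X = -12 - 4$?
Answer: $- \frac{77039}{232} \approx -332.06$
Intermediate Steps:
$X = -25$ ($X = -9 - 16 = -25$)
$\frac{39 + \left(\left(4 + X\right) + 21\right)}{-21 + \frac{24 + 15}{4 + 31}} \cdot 153 - 32 = \frac{39 + \left(\left(4 - 25\right) + 21\right)}{-21 + \frac{24 + 15}{4 + 31}} \cdot 153 - 32 = \frac{39 + \left(-21 + 21\right)}{-21 + \frac{39}{35}} \cdot 153 - 32 = \frac{39 + 0}{-21 + 39 \cdot \frac{1}{35}} \cdot 153 - 32 = \frac{39}{-21 + \frac{39}{35}} \cdot 153 - 32 = \frac{39}{- \frac{696}{35}} \cdot 153 - 32 = 39 \left(- \frac{35}{696}\right) 153 - 32 = \left(- \frac{455}{232}\right) 153 - 32 = - \frac{69615}{232} - 32 = - \frac{77039}{232}$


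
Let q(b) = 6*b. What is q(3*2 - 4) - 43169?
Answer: -43157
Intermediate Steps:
q(3*2 - 4) - 43169 = 6*(3*2 - 4) - 43169 = 6*(6 - 4) - 43169 = 6*2 - 43169 = 12 - 43169 = -43157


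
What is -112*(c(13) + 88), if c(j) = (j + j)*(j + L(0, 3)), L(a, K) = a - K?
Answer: -38976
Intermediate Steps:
c(j) = 2*j*(-3 + j) (c(j) = (j + j)*(j + (0 - 1*3)) = (2*j)*(j + (0 - 3)) = (2*j)*(j - 3) = (2*j)*(-3 + j) = 2*j*(-3 + j))
-112*(c(13) + 88) = -112*(2*13*(-3 + 13) + 88) = -112*(2*13*10 + 88) = -112*(260 + 88) = -112*348 = -38976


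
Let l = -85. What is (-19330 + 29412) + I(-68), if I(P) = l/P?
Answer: 40333/4 ≈ 10083.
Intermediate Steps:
I(P) = -85/P
(-19330 + 29412) + I(-68) = (-19330 + 29412) - 85/(-68) = 10082 - 85*(-1/68) = 10082 + 5/4 = 40333/4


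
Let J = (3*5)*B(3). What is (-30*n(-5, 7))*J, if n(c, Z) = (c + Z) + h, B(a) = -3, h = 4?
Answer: 8100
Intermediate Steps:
n(c, Z) = 4 + Z + c (n(c, Z) = (c + Z) + 4 = (Z + c) + 4 = 4 + Z + c)
J = -45 (J = (3*5)*(-3) = 15*(-3) = -45)
(-30*n(-5, 7))*J = -30*(4 + 7 - 5)*(-45) = -30*6*(-45) = -180*(-45) = 8100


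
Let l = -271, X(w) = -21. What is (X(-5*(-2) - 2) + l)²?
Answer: 85264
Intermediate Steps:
(X(-5*(-2) - 2) + l)² = (-21 - 271)² = (-292)² = 85264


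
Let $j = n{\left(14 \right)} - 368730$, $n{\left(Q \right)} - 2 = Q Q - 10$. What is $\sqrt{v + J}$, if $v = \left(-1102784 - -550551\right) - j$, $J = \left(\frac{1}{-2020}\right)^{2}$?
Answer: $\frac{i \sqrt{749532756399}}{2020} \approx 428.59 i$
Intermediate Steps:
$n{\left(Q \right)} = -8 + Q^{2}$ ($n{\left(Q \right)} = 2 + \left(Q Q - 10\right) = 2 + \left(Q^{2} - 10\right) = 2 + \left(-10 + Q^{2}\right) = -8 + Q^{2}$)
$J = \frac{1}{4080400}$ ($J = \left(- \frac{1}{2020}\right)^{2} = \frac{1}{4080400} \approx 2.4507 \cdot 10^{-7}$)
$j = -368542$ ($j = \left(-8 + 14^{2}\right) - 368730 = \left(-8 + 196\right) - 368730 = 188 - 368730 = -368542$)
$v = -183691$ ($v = \left(-1102784 - -550551\right) - -368542 = \left(-1102784 + 550551\right) + 368542 = -552233 + 368542 = -183691$)
$\sqrt{v + J} = \sqrt{-183691 + \frac{1}{4080400}} = \sqrt{- \frac{749532756399}{4080400}} = \frac{i \sqrt{749532756399}}{2020}$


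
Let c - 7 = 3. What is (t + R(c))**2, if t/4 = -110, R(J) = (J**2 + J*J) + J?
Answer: 52900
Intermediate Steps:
c = 10 (c = 7 + 3 = 10)
R(J) = J + 2*J**2 (R(J) = (J**2 + J**2) + J = 2*J**2 + J = J + 2*J**2)
t = -440 (t = 4*(-110) = -440)
(t + R(c))**2 = (-440 + 10*(1 + 2*10))**2 = (-440 + 10*(1 + 20))**2 = (-440 + 10*21)**2 = (-440 + 210)**2 = (-230)**2 = 52900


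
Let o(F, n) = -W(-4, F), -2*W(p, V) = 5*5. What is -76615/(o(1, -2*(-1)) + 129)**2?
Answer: -306460/80089 ≈ -3.8265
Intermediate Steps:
W(p, V) = -25/2 (W(p, V) = -5*5/2 = -1/2*25 = -25/2)
o(F, n) = 25/2 (o(F, n) = -1*(-25/2) = 25/2)
-76615/(o(1, -2*(-1)) + 129)**2 = -76615/(25/2 + 129)**2 = -76615/((283/2)**2) = -76615/80089/4 = -76615*4/80089 = -306460/80089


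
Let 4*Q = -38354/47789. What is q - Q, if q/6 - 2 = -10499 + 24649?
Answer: 8115738313/95578 ≈ 84912.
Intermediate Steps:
Q = -19177/95578 (Q = (-38354/47789)/4 = (-38354*1/47789)/4 = (¼)*(-38354/47789) = -19177/95578 ≈ -0.20064)
q = 84912 (q = 12 + 6*(-10499 + 24649) = 12 + 6*14150 = 12 + 84900 = 84912)
q - Q = 84912 - 1*(-19177/95578) = 84912 + 19177/95578 = 8115738313/95578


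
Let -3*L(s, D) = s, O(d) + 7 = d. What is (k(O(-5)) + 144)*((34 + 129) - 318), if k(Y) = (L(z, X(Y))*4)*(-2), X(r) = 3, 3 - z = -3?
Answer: -24800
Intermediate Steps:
z = 6 (z = 3 - 1*(-3) = 3 + 3 = 6)
O(d) = -7 + d
L(s, D) = -s/3
k(Y) = 16 (k(Y) = (-1/3*6*4)*(-2) = -2*4*(-2) = -8*(-2) = 16)
(k(O(-5)) + 144)*((34 + 129) - 318) = (16 + 144)*((34 + 129) - 318) = 160*(163 - 318) = 160*(-155) = -24800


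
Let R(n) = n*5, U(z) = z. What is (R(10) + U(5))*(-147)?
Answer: -8085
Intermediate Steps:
R(n) = 5*n
(R(10) + U(5))*(-147) = (5*10 + 5)*(-147) = (50 + 5)*(-147) = 55*(-147) = -8085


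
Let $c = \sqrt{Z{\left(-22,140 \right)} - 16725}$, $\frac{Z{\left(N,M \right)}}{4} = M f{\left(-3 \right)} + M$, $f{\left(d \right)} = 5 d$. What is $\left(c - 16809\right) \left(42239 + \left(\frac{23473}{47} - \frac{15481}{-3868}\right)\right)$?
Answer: $- \frac{130612694193735}{181796} + \frac{132096841055 i \sqrt{85}}{181796} \approx -7.1846 \cdot 10^{8} + 6.6991 \cdot 10^{6} i$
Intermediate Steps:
$Z{\left(N,M \right)} = - 56 M$ ($Z{\left(N,M \right)} = 4 \left(M 5 \left(-3\right) + M\right) = 4 \left(M \left(-15\right) + M\right) = 4 \left(- 15 M + M\right) = 4 \left(- 14 M\right) = - 56 M$)
$c = 17 i \sqrt{85}$ ($c = \sqrt{\left(-56\right) 140 - 16725} = \sqrt{-7840 - 16725} = \sqrt{-24565} = 17 i \sqrt{85} \approx 156.73 i$)
$\left(c - 16809\right) \left(42239 + \left(\frac{23473}{47} - \frac{15481}{-3868}\right)\right) = \left(17 i \sqrt{85} - 16809\right) \left(42239 + \left(\frac{23473}{47} - \frac{15481}{-3868}\right)\right) = \left(-16809 + 17 i \sqrt{85}\right) \left(42239 + \left(23473 \cdot \frac{1}{47} - - \frac{15481}{3868}\right)\right) = \left(-16809 + 17 i \sqrt{85}\right) \left(42239 + \left(\frac{23473}{47} + \frac{15481}{3868}\right)\right) = \left(-16809 + 17 i \sqrt{85}\right) \left(42239 + \frac{91521171}{181796}\right) = \left(-16809 + 17 i \sqrt{85}\right) \frac{7770402415}{181796} = - \frac{130612694193735}{181796} + \frac{132096841055 i \sqrt{85}}{181796}$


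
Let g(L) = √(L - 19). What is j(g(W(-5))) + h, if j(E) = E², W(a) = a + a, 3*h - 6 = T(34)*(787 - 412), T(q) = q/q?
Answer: 98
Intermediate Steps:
T(q) = 1
h = 127 (h = 2 + (1*(787 - 412))/3 = 2 + (1*375)/3 = 2 + (⅓)*375 = 2 + 125 = 127)
W(a) = 2*a
g(L) = √(-19 + L)
j(g(W(-5))) + h = (√(-19 + 2*(-5)))² + 127 = (√(-19 - 10))² + 127 = (√(-29))² + 127 = (I*√29)² + 127 = -29 + 127 = 98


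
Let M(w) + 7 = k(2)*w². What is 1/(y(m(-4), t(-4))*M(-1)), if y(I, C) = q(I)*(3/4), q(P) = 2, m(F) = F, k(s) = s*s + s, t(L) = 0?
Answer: -⅔ ≈ -0.66667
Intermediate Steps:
k(s) = s + s² (k(s) = s² + s = s + s²)
M(w) = -7 + 6*w² (M(w) = -7 + (2*(1 + 2))*w² = -7 + (2*3)*w² = -7 + 6*w²)
y(I, C) = 3/2 (y(I, C) = 2*(3/4) = 2*(3*(¼)) = 2*(¾) = 3/2)
1/(y(m(-4), t(-4))*M(-1)) = 1/(3*(-7 + 6*(-1)²)/2) = 1/(3*(-7 + 6*1)/2) = 1/(3*(-7 + 6)/2) = 1/((3/2)*(-1)) = 1/(-3/2) = -⅔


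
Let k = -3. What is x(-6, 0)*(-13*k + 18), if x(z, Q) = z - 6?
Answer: -684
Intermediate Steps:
x(z, Q) = -6 + z
x(-6, 0)*(-13*k + 18) = (-6 - 6)*(-13*(-3) + 18) = -12*(39 + 18) = -12*57 = -684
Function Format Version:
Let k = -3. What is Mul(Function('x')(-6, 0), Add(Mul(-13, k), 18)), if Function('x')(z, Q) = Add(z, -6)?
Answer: -684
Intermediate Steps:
Function('x')(z, Q) = Add(-6, z)
Mul(Function('x')(-6, 0), Add(Mul(-13, k), 18)) = Mul(Add(-6, -6), Add(Mul(-13, -3), 18)) = Mul(-12, Add(39, 18)) = Mul(-12, 57) = -684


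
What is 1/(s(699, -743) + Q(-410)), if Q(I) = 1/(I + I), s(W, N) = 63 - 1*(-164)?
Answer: 820/186139 ≈ 0.0044053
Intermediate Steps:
s(W, N) = 227 (s(W, N) = 63 + 164 = 227)
Q(I) = 1/(2*I)
1/(s(699, -743) + Q(-410)) = 1/(227 + (½)/(-410)) = 1/(227 + (½)*(-1/410)) = 1/(227 - 1/820) = 1/(186139/820) = 820/186139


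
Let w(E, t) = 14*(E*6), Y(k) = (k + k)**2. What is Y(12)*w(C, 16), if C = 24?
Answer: 1161216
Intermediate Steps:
Y(k) = 4*k**2 (Y(k) = (2*k)**2 = 4*k**2)
w(E, t) = 84*E (w(E, t) = 14*(6*E) = 84*E)
Y(12)*w(C, 16) = (4*12**2)*(84*24) = (4*144)*2016 = 576*2016 = 1161216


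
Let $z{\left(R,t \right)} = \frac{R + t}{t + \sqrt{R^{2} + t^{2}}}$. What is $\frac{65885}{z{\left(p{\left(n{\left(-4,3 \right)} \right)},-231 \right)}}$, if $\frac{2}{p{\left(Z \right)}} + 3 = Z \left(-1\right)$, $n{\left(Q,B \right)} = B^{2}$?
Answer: $\frac{91316610}{1387} - \frac{65885 \sqrt{1920997}}{1387} \approx -0.017136$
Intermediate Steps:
$p{\left(Z \right)} = \frac{2}{-3 - Z}$ ($p{\left(Z \right)} = \frac{2}{-3 + Z \left(-1\right)} = \frac{2}{-3 - Z}$)
$z{\left(R,t \right)} = \frac{R + t}{t + \sqrt{R^{2} + t^{2}}}$
$\frac{65885}{z{\left(p{\left(n{\left(-4,3 \right)} \right)},-231 \right)}} = \frac{65885}{\frac{1}{-231 + \sqrt{\left(- \frac{2}{3 + 3^{2}}\right)^{2} + \left(-231\right)^{2}}} \left(- \frac{2}{3 + 3^{2}} - 231\right)} = \frac{65885}{\frac{1}{-231 + \sqrt{\left(- \frac{2}{3 + 9}\right)^{2} + 53361}} \left(- \frac{2}{3 + 9} - 231\right)} = \frac{65885}{\frac{1}{-231 + \sqrt{\left(- \frac{2}{12}\right)^{2} + 53361}} \left(- \frac{2}{12} - 231\right)} = \frac{65885}{\frac{1}{-231 + \sqrt{\left(\left(-2\right) \frac{1}{12}\right)^{2} + 53361}} \left(\left(-2\right) \frac{1}{12} - 231\right)} = \frac{65885}{\frac{1}{-231 + \sqrt{\left(- \frac{1}{6}\right)^{2} + 53361}} \left(- \frac{1}{6} - 231\right)} = \frac{65885}{\frac{1}{-231 + \sqrt{\frac{1}{36} + 53361}} \left(- \frac{1387}{6}\right)} = \frac{65885}{\frac{1}{-231 + \sqrt{\frac{1920997}{36}}} \left(- \frac{1387}{6}\right)} = \frac{65885}{\frac{1}{-231 + \frac{\sqrt{1920997}}{6}} \left(- \frac{1387}{6}\right)} = \frac{65885}{\left(- \frac{1387}{6}\right) \frac{1}{-231 + \frac{\sqrt{1920997}}{6}}} = 65885 \left(\frac{1386}{1387} - \frac{\sqrt{1920997}}{1387}\right) = \frac{91316610}{1387} - \frac{65885 \sqrt{1920997}}{1387}$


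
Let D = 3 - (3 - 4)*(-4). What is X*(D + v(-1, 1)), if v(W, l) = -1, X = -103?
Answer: 206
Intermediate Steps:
D = -1 (D = 3 - (-1)*(-4) = 3 - 1*4 = 3 - 4 = -1)
X*(D + v(-1, 1)) = -103*(-1 - 1) = -103*(-2) = 206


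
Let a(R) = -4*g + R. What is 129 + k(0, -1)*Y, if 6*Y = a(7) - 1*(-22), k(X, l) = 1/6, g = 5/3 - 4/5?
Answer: 70043/540 ≈ 129.71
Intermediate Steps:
g = 13/15 (g = 5*(1/3) - 4*1/5 = 5/3 - 4/5 = 13/15 ≈ 0.86667)
a(R) = -52/15 + R (a(R) = -4*13/15 + R = -52/15 + R)
k(X, l) = 1/6
Y = 383/90 (Y = ((-52/15 + 7) - 1*(-22))/6 = (53/15 + 22)/6 = (1/6)*(383/15) = 383/90 ≈ 4.2556)
129 + k(0, -1)*Y = 129 + (1/6)*(383/90) = 129 + 383/540 = 70043/540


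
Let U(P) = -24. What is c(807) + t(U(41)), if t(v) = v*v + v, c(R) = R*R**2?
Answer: 525558495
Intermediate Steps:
c(R) = R**3
t(v) = v + v**2 (t(v) = v**2 + v = v + v**2)
c(807) + t(U(41)) = 807**3 - 24*(1 - 24) = 525557943 - 24*(-23) = 525557943 + 552 = 525558495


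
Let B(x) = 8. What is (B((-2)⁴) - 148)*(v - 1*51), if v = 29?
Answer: 3080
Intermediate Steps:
(B((-2)⁴) - 148)*(v - 1*51) = (8 - 148)*(29 - 1*51) = -140*(29 - 51) = -140*(-22) = 3080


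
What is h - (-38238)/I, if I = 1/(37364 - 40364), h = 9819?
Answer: -114704181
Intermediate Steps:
I = -1/3000 (I = 1/(-3000) = -1/3000 ≈ -0.00033333)
h - (-38238)/I = 9819 - (-38238)/(-1/3000) = 9819 - (-38238)*(-3000) = 9819 - 1*114714000 = 9819 - 114714000 = -114704181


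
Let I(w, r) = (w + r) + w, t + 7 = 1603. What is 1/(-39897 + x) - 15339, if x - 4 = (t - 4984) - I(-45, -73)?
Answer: -661387003/43118 ≈ -15339.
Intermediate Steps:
t = 1596 (t = -7 + 1603 = 1596)
I(w, r) = r + 2*w (I(w, r) = (r + w) + w = r + 2*w)
x = -3221 (x = 4 + ((1596 - 4984) - (-73 + 2*(-45))) = 4 + (-3388 - (-73 - 90)) = 4 + (-3388 - 1*(-163)) = 4 + (-3388 + 163) = 4 - 3225 = -3221)
1/(-39897 + x) - 15339 = 1/(-39897 - 3221) - 15339 = 1/(-43118) - 15339 = -1/43118 - 15339 = -661387003/43118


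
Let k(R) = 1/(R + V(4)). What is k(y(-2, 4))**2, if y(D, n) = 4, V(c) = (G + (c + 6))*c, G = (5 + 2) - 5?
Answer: 1/2704 ≈ 0.00036982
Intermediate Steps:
G = 2 (G = 7 - 5 = 2)
V(c) = c*(8 + c) (V(c) = (2 + (c + 6))*c = (2 + (6 + c))*c = (8 + c)*c = c*(8 + c))
k(R) = 1/(48 + R) (k(R) = 1/(R + 4*(8 + 4)) = 1/(R + 4*12) = 1/(R + 48) = 1/(48 + R))
k(y(-2, 4))**2 = (1/(48 + 4))**2 = (1/52)**2 = 1/2704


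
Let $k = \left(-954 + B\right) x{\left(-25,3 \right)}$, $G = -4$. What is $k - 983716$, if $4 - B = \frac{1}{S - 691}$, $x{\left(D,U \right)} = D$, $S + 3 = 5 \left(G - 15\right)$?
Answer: $- \frac{757413199}{789} \approx -9.5997 \cdot 10^{5}$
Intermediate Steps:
$S = -98$ ($S = -3 + 5 \left(-4 - 15\right) = -3 + 5 \left(-19\right) = -3 - 95 = -98$)
$B = \frac{3157}{789}$ ($B = 4 - \frac{1}{-98 - 691} = 4 - \frac{1}{-789} = 4 - - \frac{1}{789} = 4 + \frac{1}{789} = \frac{3157}{789} \approx 4.0013$)
$k = \frac{18738725}{789}$ ($k = \left(-954 + \frac{3157}{789}\right) \left(-25\right) = \left(- \frac{749549}{789}\right) \left(-25\right) = \frac{18738725}{789} \approx 23750.0$)
$k - 983716 = \frac{18738725}{789} - 983716 = - \frac{757413199}{789}$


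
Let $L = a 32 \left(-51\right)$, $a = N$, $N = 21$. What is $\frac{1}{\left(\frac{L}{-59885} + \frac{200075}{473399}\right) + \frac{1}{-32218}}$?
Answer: $\frac{130480594641010}{129815260081677} \approx 1.0051$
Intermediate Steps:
$a = 21$
$L = -34272$ ($L = 21 \cdot 32 \left(-51\right) = 672 \left(-51\right) = -34272$)
$\frac{1}{\left(\frac{L}{-59885} + \frac{200075}{473399}\right) + \frac{1}{-32218}} = \frac{1}{\left(- \frac{34272}{-59885} + \frac{200075}{473399}\right) + \frac{1}{-32218}} = \frac{1}{\left(\left(-34272\right) \left(- \frac{1}{59885}\right) + 200075 \cdot \frac{1}{473399}\right) - \frac{1}{32218}} = \frac{1}{\left(\frac{4896}{8555} + \frac{200075}{473399}\right) - \frac{1}{32218}} = \frac{1}{\frac{4029403129}{4049928445} - \frac{1}{32218}} = \frac{1}{\frac{129815260081677}{130480594641010}} = \frac{130480594641010}{129815260081677}$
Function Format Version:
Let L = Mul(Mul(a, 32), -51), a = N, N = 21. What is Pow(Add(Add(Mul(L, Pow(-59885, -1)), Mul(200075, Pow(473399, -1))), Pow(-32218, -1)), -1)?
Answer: Rational(130480594641010, 129815260081677) ≈ 1.0051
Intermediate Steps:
a = 21
L = -34272 (L = Mul(Mul(21, 32), -51) = Mul(672, -51) = -34272)
Pow(Add(Add(Mul(L, Pow(-59885, -1)), Mul(200075, Pow(473399, -1))), Pow(-32218, -1)), -1) = Pow(Add(Add(Mul(-34272, Pow(-59885, -1)), Mul(200075, Pow(473399, -1))), Pow(-32218, -1)), -1) = Pow(Add(Add(Mul(-34272, Rational(-1, 59885)), Mul(200075, Rational(1, 473399))), Rational(-1, 32218)), -1) = Pow(Add(Add(Rational(4896, 8555), Rational(200075, 473399)), Rational(-1, 32218)), -1) = Pow(Add(Rational(4029403129, 4049928445), Rational(-1, 32218)), -1) = Pow(Rational(129815260081677, 130480594641010), -1) = Rational(130480594641010, 129815260081677)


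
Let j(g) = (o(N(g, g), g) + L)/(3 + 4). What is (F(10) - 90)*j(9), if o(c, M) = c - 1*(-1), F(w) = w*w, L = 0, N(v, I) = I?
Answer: 100/7 ≈ 14.286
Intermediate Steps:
F(w) = w**2
o(c, M) = 1 + c (o(c, M) = c + 1 = 1 + c)
j(g) = 1/7 + g/7 (j(g) = ((1 + g) + 0)/(3 + 4) = (1 + g)/7 = (1 + g)*(1/7) = 1/7 + g/7)
(F(10) - 90)*j(9) = (10**2 - 90)*(1/7 + (1/7)*9) = (100 - 90)*(1/7 + 9/7) = 10*(10/7) = 100/7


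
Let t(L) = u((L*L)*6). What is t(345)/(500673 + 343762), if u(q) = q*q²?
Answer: 72844760079675000/168887 ≈ 4.3132e+11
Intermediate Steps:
u(q) = q³
t(L) = 216*L⁶ (t(L) = ((L*L)*6)³ = (L²*6)³ = (6*L²)³ = 216*L⁶)
t(345)/(500673 + 343762) = (216*345⁶)/(500673 + 343762) = (216*1686221298140625)/844435 = 364223800398375000*(1/844435) = 72844760079675000/168887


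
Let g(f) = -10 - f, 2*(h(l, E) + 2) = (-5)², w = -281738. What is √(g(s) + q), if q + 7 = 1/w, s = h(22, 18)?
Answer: I*√545712137362/140869 ≈ 5.244*I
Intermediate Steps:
h(l, E) = 21/2 (h(l, E) = -2 + (½)*(-5)² = -2 + (½)*25 = -2 + 25/2 = 21/2)
s = 21/2 ≈ 10.500
q = -1972167/281738 (q = -7 + 1/(-281738) = -7 - 1/281738 = -1972167/281738 ≈ -7.0000)
√(g(s) + q) = √((-10 - 1*21/2) - 1972167/281738) = √((-10 - 21/2) - 1972167/281738) = √(-41/2 - 1972167/281738) = √(-3873898/140869) = I*√545712137362/140869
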